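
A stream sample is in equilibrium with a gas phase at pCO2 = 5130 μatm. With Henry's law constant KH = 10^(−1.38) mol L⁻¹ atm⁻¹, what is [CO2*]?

KH = 10^(−1.38) = 4.169×10^-2 mol L⁻¹ atm⁻¹
[CO2*] = KH · pCO2 = 4.169×10^-2 × 5130×10^-6 atm = 2.14×10^-4 mol/L

[CO2*] = 214 μmol/L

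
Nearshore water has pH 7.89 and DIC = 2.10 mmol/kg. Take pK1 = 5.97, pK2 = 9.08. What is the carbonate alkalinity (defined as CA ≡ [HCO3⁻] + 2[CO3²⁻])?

CA = [HCO3⁻] + 2[CO3²⁻] = (α₁ + 2α₂)·DIC
At pH 7.89: [H⁺]/K1 = 10^-1.92 = 0.012023, K2/[H⁺] = 10^-1.19 = 0.064565
α₁ = 1/(1 + 0.012023 + 0.064565) = 1/1.0766 = 0.9289; α₂ = α₁·K2/[H⁺] = 0.05997
α₁ + 2α₂ = 1.0488
CA = 1.0488 × 2.10 = 2.20 mmol/kg

CA = 2.20 mmol/kg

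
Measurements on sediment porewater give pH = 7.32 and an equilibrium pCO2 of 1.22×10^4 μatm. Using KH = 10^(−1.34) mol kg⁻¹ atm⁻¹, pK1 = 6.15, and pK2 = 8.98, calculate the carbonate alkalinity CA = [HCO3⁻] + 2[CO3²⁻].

[CO2*] = KH · pCO2 = 10^(−1.34) × 1.22×10^4×10^-6 = 5.576×10^-4 mol/kg
α₀ = 1/(1 + K1/[H⁺] + K1K2/[H⁺]²) = 1/(1 + 10^+1.17 + 10^-0.49) = 0.06206
DIC = [CO2*]/α₀ = 5.576×10^-4 / 0.06206 = 8.986 mmol/kg
CA = (α₁ + 2α₂)·DIC = (0.9179 + 2×0.02008) × 8.986 = 8.61 mmol/kg

CA = 8.61 mmol/kg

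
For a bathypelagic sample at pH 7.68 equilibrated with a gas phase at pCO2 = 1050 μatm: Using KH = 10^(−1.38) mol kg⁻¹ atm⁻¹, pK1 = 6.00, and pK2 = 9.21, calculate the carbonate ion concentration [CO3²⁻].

[CO2*] = KH · pCO2 = 10^(−1.38) × 1050×10^-6 = 4.377×10^-5 mol/kg
α₀ = 1/(1 + K1/[H⁺] + K1K2/[H⁺]²) = 1/(1 + 10^+1.68 + 10^+0.15) = 0.01989
DIC = [CO2*]/α₀ = 4.377×10^-5 / 0.01989 = 2.201 mmol/kg
[CO3²⁻] = α₂·DIC; α₂ = 0.02810, so [CO3²⁻] = 0.02810 × 2.201 = 0.0618 mmol/kg

[CO3²⁻] = 0.0618 mmol/kg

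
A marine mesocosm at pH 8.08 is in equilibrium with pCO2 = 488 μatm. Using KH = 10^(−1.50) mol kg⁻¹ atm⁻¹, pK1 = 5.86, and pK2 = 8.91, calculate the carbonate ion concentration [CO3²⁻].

[CO3²⁻] = 0.379 mmol/kg

[CO2*] = KH · pCO2 = 10^(−1.50) × 488×10^-6 = 1.543×10^-5 mol/kg
α₀ = 1/(1 + K1/[H⁺] + K1K2/[H⁺]²) = 1/(1 + 10^+2.22 + 10^+1.39) = 0.005222
DIC = [CO2*]/α₀ = 1.543×10^-5 / 0.005222 = 2.955 mmol/kg
[CO3²⁻] = α₂·DIC; α₂ = 0.1282, so [CO3²⁻] = 0.1282 × 2.955 = 0.379 mmol/kg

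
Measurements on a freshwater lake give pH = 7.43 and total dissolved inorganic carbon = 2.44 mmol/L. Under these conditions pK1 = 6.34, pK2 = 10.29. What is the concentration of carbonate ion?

α₂ = 1 / (1 + [H⁺]/K2 + [H⁺]²/(K1K2)) = 1 / (1 + 10^+2.86 + 10^+1.77)
   = 1 / (1 + 724.44 + 58.884) = 1/784.32 = 0.001275
[CO3²⁻] = α₂ × DIC = 0.001275 × 2.44 = 0.00311 mmol/L = 3.11 μmol/L

[CO3²⁻] = 3.11 μmol/L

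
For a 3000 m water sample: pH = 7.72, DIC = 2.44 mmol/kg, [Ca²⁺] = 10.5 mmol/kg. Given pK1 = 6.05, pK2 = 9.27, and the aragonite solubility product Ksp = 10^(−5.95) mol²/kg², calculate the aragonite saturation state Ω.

α₂ = 1 / (1 + [H⁺]/K2 + [H⁺]²/(K1K2)) = 1 / (1 + 10^+1.55 + 10^-0.12)
   = 1 / (1 + 35.481 + 0.75858) = 1/37.240 = 0.02685
[CO3²⁻] = α₂ × DIC = 0.02685 × 2.44 = 0.06552 mmol/kg
Ksp = 10^(−5.95) = 1.122×10^-6
Ω = [Ca²⁺][CO3²⁻]/Ksp = (10.5×10^-3)(6.552×10^-5) / 1.122×10^-6 = 0.613

Ω = 0.613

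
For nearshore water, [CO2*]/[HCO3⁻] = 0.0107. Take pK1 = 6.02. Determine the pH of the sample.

From K1 = [H⁺][HCO3⁻]/[CO2*]:  pH = pK1 − log₁₀([CO2*]/[HCO3⁻])
log₁₀(0.0107) = -1.971
pH = 6.02 − (-1.971) = 7.99

pH = 7.99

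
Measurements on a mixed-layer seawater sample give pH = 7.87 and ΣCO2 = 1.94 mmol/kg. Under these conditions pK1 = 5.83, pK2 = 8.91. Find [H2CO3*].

α₀ = 1 / (1 + K1/[H⁺] + K1K2/[H⁺]²) = 1 / (1 + 10^+2.04 + 10^+1.00)
   = 1 / (1 + 109.65 + 10.000) = 1/120.65 = 0.008289
[CO2*] = α₀ × DIC = 0.008289 × 1.94 = 0.0161 mmol/kg = 16.1 μmol/kg

[CO2*] = 16.1 μmol/kg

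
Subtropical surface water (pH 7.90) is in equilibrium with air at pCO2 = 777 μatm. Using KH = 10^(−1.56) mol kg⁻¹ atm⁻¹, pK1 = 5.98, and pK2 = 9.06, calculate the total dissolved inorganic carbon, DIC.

DIC = 1.92 mmol/kg

[CO2*] = KH · pCO2 = 10^(−1.56) × 777×10^-6 = 2.140×10^-5 mol/kg
α₀ = 1/(1 + K1/[H⁺] + K1K2/[H⁺]²) = 1/(1 + 10^+1.92 + 10^+0.76) = 0.01112
DIC = [CO2*]/α₀ = 2.140×10^-5 / 0.01112 = 1.92 mmol/kg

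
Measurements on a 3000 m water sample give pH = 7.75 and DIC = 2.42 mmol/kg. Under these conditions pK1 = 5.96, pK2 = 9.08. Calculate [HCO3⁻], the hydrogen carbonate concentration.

α₁ = 1 / (1 + [H⁺]/K1 + K2/[H⁺]) = 1 / (1 + 10^-1.79 + 10^-1.33)
   = 1 / (1 + 0.016218 + 0.046774) = 1/1.0630 = 0.9407
[HCO3⁻] = α₁ × DIC = 0.9407 × 2.42 = 2.28 mmol/kg

[HCO3⁻] = 2.28 mmol/kg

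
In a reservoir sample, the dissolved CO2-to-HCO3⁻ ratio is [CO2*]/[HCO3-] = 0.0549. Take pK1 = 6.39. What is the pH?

From K1 = [H⁺][HCO3-]/[CO2*]:  pH = pK1 − log₁₀([CO2*]/[HCO3-])
log₁₀(0.0549) = -1.260
pH = 6.39 − (-1.260) = 7.65

pH = 7.65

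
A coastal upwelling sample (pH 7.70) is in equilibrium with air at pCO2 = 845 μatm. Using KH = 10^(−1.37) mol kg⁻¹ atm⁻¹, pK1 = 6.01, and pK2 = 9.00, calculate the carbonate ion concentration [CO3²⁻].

[CO3²⁻] = 0.0885 mmol/kg

[CO2*] = KH · pCO2 = 10^(−1.37) × 845×10^-6 = 3.605×10^-5 mol/kg
α₀ = 1/(1 + K1/[H⁺] + K1K2/[H⁺]²) = 1/(1 + 10^+1.69 + 10^+0.39) = 0.01907
DIC = [CO2*]/α₀ = 3.605×10^-5 / 0.01907 = 1.890 mmol/kg
[CO3²⁻] = α₂·DIC; α₂ = 0.04682, so [CO3²⁻] = 0.04682 × 1.890 = 0.0885 mmol/kg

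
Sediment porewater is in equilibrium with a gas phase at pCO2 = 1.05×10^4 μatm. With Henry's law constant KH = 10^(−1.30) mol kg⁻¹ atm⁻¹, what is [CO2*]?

[CO2*] = 526 μmol/kg

KH = 10^(−1.30) = 5.012×10^-2 mol kg⁻¹ atm⁻¹
[CO2*] = KH · pCO2 = 5.012×10^-2 × 1.05×10^4×10^-6 atm = 5.26×10^-4 mol/kg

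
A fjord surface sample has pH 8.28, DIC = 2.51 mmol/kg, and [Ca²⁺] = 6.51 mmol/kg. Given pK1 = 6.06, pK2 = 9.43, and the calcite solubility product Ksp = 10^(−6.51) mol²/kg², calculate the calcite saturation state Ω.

Ω = 3.48

α₂ = 1 / (1 + [H⁺]/K2 + [H⁺]²/(K1K2)) = 1 / (1 + 10^+1.15 + 10^-1.07)
   = 1 / (1 + 14.125 + 0.085114) = 1/15.210 = 0.06574
[CO3²⁻] = α₂ × DIC = 0.06574 × 2.51 = 0.1650 mmol/kg
Ksp = 10^(−6.51) = 3.090×10^-7
Ω = [Ca²⁺][CO3²⁻]/Ksp = (6.51×10^-3)(1.650×10^-4) / 3.090×10^-7 = 3.48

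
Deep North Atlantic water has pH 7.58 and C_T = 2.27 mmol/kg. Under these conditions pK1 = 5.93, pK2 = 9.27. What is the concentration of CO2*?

α₀ = 1 / (1 + K1/[H⁺] + K1K2/[H⁺]²) = 1 / (1 + 10^+1.65 + 10^-0.04)
   = 1 / (1 + 44.668 + 0.91201) = 1/46.580 = 0.02147
[CO2*] = α₀ × DIC = 0.02147 × 2.27 = 0.0487 mmol/kg

[CO2*] = 0.0487 mmol/kg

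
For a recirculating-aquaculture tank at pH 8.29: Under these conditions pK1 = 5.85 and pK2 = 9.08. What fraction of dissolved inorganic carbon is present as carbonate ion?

α₂ = 0.139

α₂ = 1 / (1 + [H⁺]/K2 + [H⁺]²/(K1K2)) = 1 / (1 + 10^+0.79 + 10^-1.65)
   = 1 / (1 + 6.1660 + 0.022387) = 1/7.1883 = 0.1391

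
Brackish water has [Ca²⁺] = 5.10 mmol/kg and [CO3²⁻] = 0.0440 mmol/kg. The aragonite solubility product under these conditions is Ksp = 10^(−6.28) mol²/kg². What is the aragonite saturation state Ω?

Ksp = 10^(−6.28) = 5.248×10^-7
Ω = [Ca²⁺][CO3²⁻]/Ksp = (5.10×10^-3)(0.0440×10^-3) / 5.248×10^-7 = 0.428

Ω = 0.428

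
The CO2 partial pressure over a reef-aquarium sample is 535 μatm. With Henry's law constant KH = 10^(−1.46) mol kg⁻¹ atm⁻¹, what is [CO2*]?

[CO2*] = 18.6 μmol/kg

KH = 10^(−1.46) = 3.467×10^-2 mol kg⁻¹ atm⁻¹
[CO2*] = KH · pCO2 = 3.467×10^-2 × 535×10^-6 atm = 1.86×10^-5 mol/kg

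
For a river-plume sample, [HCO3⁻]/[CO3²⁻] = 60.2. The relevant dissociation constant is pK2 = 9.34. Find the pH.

pH = 7.56

From K2 = [H⁺][CO3²⁻]/[HCO3⁻]:  pH = pK2 − log₁₀([HCO3⁻]/[CO3²⁻])
log₁₀(60.2) = +1.780
pH = 9.34 − (+1.780) = 7.56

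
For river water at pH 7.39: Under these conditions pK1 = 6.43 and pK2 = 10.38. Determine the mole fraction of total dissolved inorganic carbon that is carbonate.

α₂ = 0.000921

α₂ = 1 / (1 + [H⁺]/K2 + [H⁺]²/(K1K2)) = 1 / (1 + 10^+2.99 + 10^+2.03)
   = 1 / (1 + 977.24 + 107.15) = 1/1085.4 = 0.0009213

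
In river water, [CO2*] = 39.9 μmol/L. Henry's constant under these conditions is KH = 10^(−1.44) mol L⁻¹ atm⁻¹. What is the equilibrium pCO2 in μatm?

KH = 10^(−1.44) = 3.631×10^-2 mol L⁻¹ atm⁻¹
pCO2 = [CO2*]/KH = 39.9×10^-6 / 3.631×10^-2 = 1.10×10^-3 atm = 1100 μatm

pCO2 = 1100 μatm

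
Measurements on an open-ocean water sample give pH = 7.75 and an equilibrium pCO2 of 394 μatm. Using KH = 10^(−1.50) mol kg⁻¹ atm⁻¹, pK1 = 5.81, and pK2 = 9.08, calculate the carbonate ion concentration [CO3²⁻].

[CO2*] = KH · pCO2 = 10^(−1.50) × 394×10^-6 = 1.246×10^-5 mol/kg
α₀ = 1/(1 + K1/[H⁺] + K1K2/[H⁺]²) = 1/(1 + 10^+1.94 + 10^+0.61) = 0.01085
DIC = [CO2*]/α₀ = 1.246×10^-5 / 0.01085 = 1.148 mmol/kg
[CO3²⁻] = α₂·DIC; α₂ = 0.04420, so [CO3²⁻] = 0.04420 × 1.148 = 0.0508 mmol/kg

[CO3²⁻] = 0.0508 mmol/kg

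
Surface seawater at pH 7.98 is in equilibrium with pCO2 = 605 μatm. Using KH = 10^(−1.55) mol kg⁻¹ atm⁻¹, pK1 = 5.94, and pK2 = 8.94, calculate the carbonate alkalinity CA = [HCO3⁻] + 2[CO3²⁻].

CA = 2.28 mmol/kg

[CO2*] = KH · pCO2 = 10^(−1.55) × 605×10^-6 = 1.705×10^-5 mol/kg
α₀ = 1/(1 + K1/[H⁺] + K1K2/[H⁺]²) = 1/(1 + 10^+2.04 + 10^+1.08) = 0.008152
DIC = [CO2*]/α₀ = 1.705×10^-5 / 0.008152 = 2.092 mmol/kg
CA = (α₁ + 2α₂)·DIC = (0.8938 + 2×0.09801) × 2.092 = 2.28 mmol/kg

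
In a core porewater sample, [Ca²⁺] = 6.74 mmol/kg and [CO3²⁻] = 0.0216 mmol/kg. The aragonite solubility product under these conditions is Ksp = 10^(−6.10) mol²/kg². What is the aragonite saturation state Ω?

Ω = 0.183

Ksp = 10^(−6.10) = 7.943×10^-7
Ω = [Ca²⁺][CO3²⁻]/Ksp = (6.74×10^-3)(0.0216×10^-3) / 7.943×10^-7 = 0.183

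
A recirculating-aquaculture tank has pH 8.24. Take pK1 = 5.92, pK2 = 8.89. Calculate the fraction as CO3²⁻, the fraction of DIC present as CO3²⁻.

α₂ = 1 / (1 + [H⁺]/K2 + [H⁺]²/(K1K2)) = 1 / (1 + 10^+0.65 + 10^-1.67)
   = 1 / (1 + 4.4668 + 0.021380) = 1/5.4882 = 0.1822

α₂ = 0.182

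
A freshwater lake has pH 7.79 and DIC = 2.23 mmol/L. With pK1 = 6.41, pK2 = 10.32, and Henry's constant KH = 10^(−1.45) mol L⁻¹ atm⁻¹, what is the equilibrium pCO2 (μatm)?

α₀ = 1 / (1 + K1/[H⁺] + K1K2/[H⁺]²) = 1 / (1 + 10^+1.38 + 10^-1.15)
   = 1 / (1 + 23.988 + 0.070795) = 1/25.059 = 0.03991
[CO2*] = α₀ × DIC = 0.03991 × 2.23 = 0.08899 mmol/L
pCO2 = [CO2*]/KH = 8.899×10^-5 / 3.548×10^-2 = 2510 μatm

pCO2 = 2510 μatm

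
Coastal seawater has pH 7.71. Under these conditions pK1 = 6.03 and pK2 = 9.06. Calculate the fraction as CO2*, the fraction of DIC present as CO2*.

α₀ = 0.0196

α₀ = 1 / (1 + K1/[H⁺] + K1K2/[H⁺]²) = 1 / (1 + 10^+1.68 + 10^+0.33)
   = 1 / (1 + 47.863 + 2.1380) = 1/51.001 = 0.01961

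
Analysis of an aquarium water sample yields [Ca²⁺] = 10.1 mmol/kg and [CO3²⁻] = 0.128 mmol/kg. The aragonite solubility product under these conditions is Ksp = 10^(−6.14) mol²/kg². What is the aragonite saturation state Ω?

Ω = 1.78

Ksp = 10^(−6.14) = 7.244×10^-7
Ω = [Ca²⁺][CO3²⁻]/Ksp = (10.1×10^-3)(0.128×10^-3) / 7.244×10^-7 = 1.78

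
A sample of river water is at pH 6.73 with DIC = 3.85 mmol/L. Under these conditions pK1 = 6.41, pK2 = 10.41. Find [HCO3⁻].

α₁ = 1 / (1 + [H⁺]/K1 + K2/[H⁺]) = 1 / (1 + 10^-0.32 + 10^-3.68)
   = 1 / (1 + 0.47863 + 0.00020893) = 1/1.4788 = 0.6762
[HCO3⁻] = α₁ × DIC = 0.6762 × 3.85 = 2.60 mmol/L

[HCO3⁻] = 2.60 mmol/L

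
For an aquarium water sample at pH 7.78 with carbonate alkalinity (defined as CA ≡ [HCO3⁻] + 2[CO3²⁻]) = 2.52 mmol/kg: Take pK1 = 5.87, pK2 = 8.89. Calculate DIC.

DIC = 2.38 mmol/kg

CA = [HCO3⁻] + 2[CO3²⁻] = (α₁ + 2α₂)·DIC
At pH 7.78: [H⁺]/K1 = 10^-1.91 = 0.012303, K2/[H⁺] = 10^-1.11 = 0.077625
α₁ = 1/(1 + 0.012303 + 0.077625) = 1/1.0899 = 0.9175; α₂ = α₁·K2/[H⁺] = 0.07122
α₁ + 2α₂ = 1.0599
DIC = CA / (α₁ + 2α₂) = 2.52 / 1.0599 = 2.38 mmol/kg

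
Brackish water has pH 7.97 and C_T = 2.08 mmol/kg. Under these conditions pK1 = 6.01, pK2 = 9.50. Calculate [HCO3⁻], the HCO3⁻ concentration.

α₁ = 1 / (1 + [H⁺]/K1 + K2/[H⁺]) = 1 / (1 + 10^-1.96 + 10^-1.53)
   = 1 / (1 + 0.010965 + 0.029512) = 1/1.0405 = 0.9611
[HCO3⁻] = α₁ × DIC = 0.9611 × 2.08 = 2.00 mmol/kg

[HCO3⁻] = 2.00 mmol/kg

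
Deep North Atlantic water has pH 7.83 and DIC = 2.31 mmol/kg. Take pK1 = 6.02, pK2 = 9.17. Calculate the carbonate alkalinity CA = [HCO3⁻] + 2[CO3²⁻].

CA = [HCO3⁻] + 2[CO3²⁻] = (α₁ + 2α₂)·DIC
At pH 7.83: [H⁺]/K1 = 10^-1.81 = 0.015488, K2/[H⁺] = 10^-1.34 = 0.045709
α₁ = 1/(1 + 0.015488 + 0.045709) = 1/1.0612 = 0.9423; α₂ = α₁·K2/[H⁺] = 0.04307
α₁ + 2α₂ = 1.0285
CA = 1.0285 × 2.31 = 2.38 mmol/kg

CA = 2.38 mmol/kg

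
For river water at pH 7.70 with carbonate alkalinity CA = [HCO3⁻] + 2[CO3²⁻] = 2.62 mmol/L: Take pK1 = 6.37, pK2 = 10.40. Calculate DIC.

CA = [HCO3⁻] + 2[CO3²⁻] = (α₁ + 2α₂)·DIC
At pH 7.70: [H⁺]/K1 = 10^-1.33 = 0.046774, K2/[H⁺] = 10^-2.70 = 0.0019953
α₁ = 1/(1 + 0.046774 + 0.0019953) = 1/1.0488 = 0.9535; α₂ = α₁·K2/[H⁺] = 0.001902
α₁ + 2α₂ = 0.9573
DIC = CA / (α₁ + 2α₂) = 2.62 / 0.9573 = 2.74 mmol/L

DIC = 2.74 mmol/L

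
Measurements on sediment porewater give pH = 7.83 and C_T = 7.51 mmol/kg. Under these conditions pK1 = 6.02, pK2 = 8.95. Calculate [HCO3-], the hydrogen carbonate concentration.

α₁ = 1 / (1 + [H⁺]/K1 + K2/[H⁺]) = 1 / (1 + 10^-1.81 + 10^-1.12)
   = 1 / (1 + 0.015488 + 0.075858) = 1/1.0913 = 0.9163
[HCO3⁻] = α₁ × DIC = 0.9163 × 7.51 = 6.88 mmol/kg

[HCO3⁻] = 6.88 mmol/kg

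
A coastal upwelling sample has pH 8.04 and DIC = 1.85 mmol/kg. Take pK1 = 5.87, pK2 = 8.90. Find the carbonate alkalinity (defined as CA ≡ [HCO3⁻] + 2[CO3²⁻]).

CA = [HCO3⁻] + 2[CO3²⁻] = (α₁ + 2α₂)·DIC
At pH 8.04: [H⁺]/K1 = 10^-2.17 = 0.0067608, K2/[H⁺] = 10^-0.86 = 0.13804
α₁ = 1/(1 + 0.0067608 + 0.13804) = 1/1.1448 = 0.8735; α₂ = α₁·K2/[H⁺] = 0.1206
α₁ + 2α₂ = 1.1147
CA = 1.1147 × 1.85 = 2.06 mmol/kg

CA = 2.06 mmol/kg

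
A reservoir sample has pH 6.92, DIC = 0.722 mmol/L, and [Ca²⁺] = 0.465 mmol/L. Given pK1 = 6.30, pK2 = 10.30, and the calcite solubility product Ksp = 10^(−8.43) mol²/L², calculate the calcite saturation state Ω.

α₂ = 1 / (1 + [H⁺]/K2 + [H⁺]²/(K1K2)) = 1 / (1 + 10^+3.38 + 10^+2.76)
   = 1 / (1 + 2398.8 + 575.44) = 1/2975.3 = 0.0003361
[CO3²⁻] = α₂ × DIC = 0.0003361 × 0.722 = 0.0002427 mmol/L = 0.2427 μmol/L
Ksp = 10^(−8.43) = 3.715×10^-9
Ω = [Ca²⁺][CO3²⁻]/Ksp = (0.465×10^-3)(2.427×10^-7) / 3.715×10^-9 = 0.0304

Ω = 0.0304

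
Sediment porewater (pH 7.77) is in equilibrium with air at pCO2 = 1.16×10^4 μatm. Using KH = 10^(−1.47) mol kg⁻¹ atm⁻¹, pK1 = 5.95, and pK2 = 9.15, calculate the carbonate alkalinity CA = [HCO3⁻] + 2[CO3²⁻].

[CO2*] = KH · pCO2 = 10^(−1.47) × 1.16×10^4×10^-6 = 3.931×10^-4 mol/kg
α₀ = 1/(1 + K1/[H⁺] + K1K2/[H⁺]²) = 1/(1 + 10^+1.82 + 10^+0.44) = 0.01432
DIC = [CO2*]/α₀ = 3.931×10^-4 / 0.01432 = 27.44 mmol/kg
CA = (α₁ + 2α₂)·DIC = (0.9462 + 2×0.03945) × 27.44 = 28.1 mmol/kg

CA = 28.1 mmol/kg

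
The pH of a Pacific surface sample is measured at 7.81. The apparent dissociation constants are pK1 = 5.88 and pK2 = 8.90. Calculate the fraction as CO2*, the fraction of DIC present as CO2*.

α₀ = 1 / (1 + K1/[H⁺] + K1K2/[H⁺]²) = 1 / (1 + 10^+1.93 + 10^+0.84)
   = 1 / (1 + 85.114 + 6.9183) = 1/93.032 = 0.01075

α₀ = 0.0107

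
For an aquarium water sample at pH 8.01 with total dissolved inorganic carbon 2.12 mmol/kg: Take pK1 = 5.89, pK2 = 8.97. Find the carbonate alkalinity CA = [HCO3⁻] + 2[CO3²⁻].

CA = [HCO3⁻] + 2[CO3²⁻] = (α₁ + 2α₂)·DIC
At pH 8.01: [H⁺]/K1 = 10^-2.12 = 0.0075858, K2/[H⁺] = 10^-0.96 = 0.10965
α₁ = 1/(1 + 0.0075858 + 0.10965) = 1/1.1172 = 0.8951; α₂ = α₁·K2/[H⁺] = 0.09814
α₁ + 2α₂ = 1.0914
CA = 1.0914 × 2.12 = 2.31 mmol/kg

CA = 2.31 mmol/kg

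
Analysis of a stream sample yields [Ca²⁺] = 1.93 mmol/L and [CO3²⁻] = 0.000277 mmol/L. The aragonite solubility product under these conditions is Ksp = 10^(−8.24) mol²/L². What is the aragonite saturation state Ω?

Ksp = 10^(−8.24) = 5.754×10^-9
Ω = [Ca²⁺][CO3²⁻]/Ksp = (1.93×10^-3)(0.000277×10^-3) / 5.754×10^-9 = 0.0929

Ω = 0.0929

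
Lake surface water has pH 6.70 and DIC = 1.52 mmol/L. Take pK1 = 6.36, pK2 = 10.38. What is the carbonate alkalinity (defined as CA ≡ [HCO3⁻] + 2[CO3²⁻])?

CA = 1.04 mmol/L

CA = [HCO3⁻] + 2[CO3²⁻] = (α₁ + 2α₂)·DIC
At pH 6.70: [H⁺]/K1 = 10^-0.34 = 0.45709, K2/[H⁺] = 10^-3.68 = 0.00020893
α₁ = 1/(1 + 0.45709 + 0.00020893) = 1/1.4573 = 0.6862; α₂ = α₁·K2/[H⁺] = 0.0001434
α₁ + 2α₂ = 0.6865
CA = 0.6865 × 1.52 = 1.04 mmol/L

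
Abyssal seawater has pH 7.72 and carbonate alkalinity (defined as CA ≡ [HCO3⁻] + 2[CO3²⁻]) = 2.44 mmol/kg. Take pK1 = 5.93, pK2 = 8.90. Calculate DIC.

DIC = 2.33 mmol/kg

CA = [HCO3⁻] + 2[CO3²⁻] = (α₁ + 2α₂)·DIC
At pH 7.72: [H⁺]/K1 = 10^-1.79 = 0.016218, K2/[H⁺] = 10^-1.18 = 0.066069
α₁ = 1/(1 + 0.016218 + 0.066069) = 1/1.0823 = 0.9240; α₂ = α₁·K2/[H⁺] = 0.06105
α₁ + 2α₂ = 1.0461
DIC = CA / (α₁ + 2α₂) = 2.44 / 1.0461 = 2.33 mmol/kg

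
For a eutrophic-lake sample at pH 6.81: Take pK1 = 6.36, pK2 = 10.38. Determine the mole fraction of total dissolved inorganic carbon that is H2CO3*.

α₀ = 0.262

α₀ = 1 / (1 + K1/[H⁺] + K1K2/[H⁺]²) = 1 / (1 + 10^+0.45 + 10^-3.12)
   = 1 / (1 + 2.8184 + 0.00075858) = 1/3.8191 = 0.2618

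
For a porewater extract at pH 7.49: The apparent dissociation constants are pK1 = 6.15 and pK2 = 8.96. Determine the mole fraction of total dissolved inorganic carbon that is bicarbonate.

α₁ = 0.926

α₁ = 1 / (1 + [H⁺]/K1 + K2/[H⁺]) = 1 / (1 + 10^-1.34 + 10^-1.47)
   = 1 / (1 + 0.045709 + 0.033884) = 1/1.0796 = 0.9263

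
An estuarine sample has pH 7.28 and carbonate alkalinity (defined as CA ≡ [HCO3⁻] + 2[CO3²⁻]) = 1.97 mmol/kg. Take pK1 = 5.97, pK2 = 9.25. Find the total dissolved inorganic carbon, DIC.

CA = [HCO3⁻] + 2[CO3²⁻] = (α₁ + 2α₂)·DIC
At pH 7.28: [H⁺]/K1 = 10^-1.31 = 0.048978, K2/[H⁺] = 10^-1.97 = 0.010715
α₁ = 1/(1 + 0.048978 + 0.010715) = 1/1.0597 = 0.9437; α₂ = α₁·K2/[H⁺] = 0.01011
α₁ + 2α₂ = 0.9639
DIC = CA / (α₁ + 2α₂) = 1.97 / 0.9639 = 2.04 mmol/kg

DIC = 2.04 mmol/kg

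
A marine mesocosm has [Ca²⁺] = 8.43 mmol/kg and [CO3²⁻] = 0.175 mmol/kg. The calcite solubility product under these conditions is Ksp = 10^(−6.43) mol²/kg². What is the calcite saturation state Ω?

Ω = 3.97

Ksp = 10^(−6.43) = 3.715×10^-7
Ω = [Ca²⁺][CO3²⁻]/Ksp = (8.43×10^-3)(0.175×10^-3) / 3.715×10^-7 = 3.97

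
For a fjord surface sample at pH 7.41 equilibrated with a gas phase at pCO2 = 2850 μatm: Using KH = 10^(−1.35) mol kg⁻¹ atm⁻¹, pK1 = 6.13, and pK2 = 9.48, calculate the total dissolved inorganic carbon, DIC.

DIC = 2.57 mmol/kg

[CO2*] = KH · pCO2 = 10^(−1.35) × 2850×10^-6 = 1.273×10^-4 mol/kg
α₀ = 1/(1 + K1/[H⁺] + K1K2/[H⁺]²) = 1/(1 + 10^+1.28 + 10^-0.79) = 0.04946
DIC = [CO2*]/α₀ = 1.273×10^-4 / 0.04946 = 2.57 mmol/kg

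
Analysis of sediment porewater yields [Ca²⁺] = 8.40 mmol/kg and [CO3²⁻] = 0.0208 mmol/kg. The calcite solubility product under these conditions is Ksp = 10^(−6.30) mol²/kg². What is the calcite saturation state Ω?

Ω = 0.349

Ksp = 10^(−6.30) = 5.012×10^-7
Ω = [Ca²⁺][CO3²⁻]/Ksp = (8.40×10^-3)(0.0208×10^-3) / 5.012×10^-7 = 0.349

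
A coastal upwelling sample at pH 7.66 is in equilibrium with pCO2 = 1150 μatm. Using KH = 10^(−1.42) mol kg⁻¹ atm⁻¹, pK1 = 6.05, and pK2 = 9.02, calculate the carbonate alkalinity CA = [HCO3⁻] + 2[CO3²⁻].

CA = 1.94 mmol/kg

[CO2*] = KH · pCO2 = 10^(−1.42) × 1150×10^-6 = 4.372×10^-5 mol/kg
α₀ = 1/(1 + K1/[H⁺] + K1K2/[H⁺]²) = 1/(1 + 10^+1.61 + 10^+0.25) = 0.02298
DIC = [CO2*]/α₀ = 4.372×10^-5 / 0.02298 = 1.903 mmol/kg
CA = (α₁ + 2α₂)·DIC = (0.9362 + 2×0.04086) × 1.903 = 1.94 mmol/kg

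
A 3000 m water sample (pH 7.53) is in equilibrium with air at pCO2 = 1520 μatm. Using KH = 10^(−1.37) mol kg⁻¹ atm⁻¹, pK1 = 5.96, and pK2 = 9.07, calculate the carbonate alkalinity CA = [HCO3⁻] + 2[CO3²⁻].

[CO2*] = KH · pCO2 = 10^(−1.37) × 1520×10^-6 = 6.484×10^-5 mol/kg
α₀ = 1/(1 + K1/[H⁺] + K1K2/[H⁺]²) = 1/(1 + 10^+1.57 + 10^+0.03) = 0.02549
DIC = [CO2*]/α₀ = 6.484×10^-5 / 0.02549 = 2.543 mmol/kg
CA = (α₁ + 2α₂)·DIC = (0.9472 + 2×0.02732) × 2.543 = 2.55 mmol/kg

CA = 2.55 mmol/kg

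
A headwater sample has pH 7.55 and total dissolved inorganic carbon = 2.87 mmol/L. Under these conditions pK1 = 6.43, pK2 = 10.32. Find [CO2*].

[CO2*] = 0.202 mmol/L

α₀ = 1 / (1 + K1/[H⁺] + K1K2/[H⁺]²) = 1 / (1 + 10^+1.12 + 10^-1.65)
   = 1 / (1 + 13.183 + 0.022387) = 1/14.205 = 0.07040
[CO2*] = α₀ × DIC = 0.07040 × 2.87 = 0.202 mmol/L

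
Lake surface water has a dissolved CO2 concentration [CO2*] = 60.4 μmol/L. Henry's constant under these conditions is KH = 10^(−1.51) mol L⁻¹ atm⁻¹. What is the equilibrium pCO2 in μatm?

pCO2 = 1950 μatm

KH = 10^(−1.51) = 3.090×10^-2 mol L⁻¹ atm⁻¹
pCO2 = [CO2*]/KH = 60.4×10^-6 / 3.090×10^-2 = 1.95×10^-3 atm = 1950 μatm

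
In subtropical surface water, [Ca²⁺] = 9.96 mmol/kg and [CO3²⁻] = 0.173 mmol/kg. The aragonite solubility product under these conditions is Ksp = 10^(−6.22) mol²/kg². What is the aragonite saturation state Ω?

Ω = 2.86

Ksp = 10^(−6.22) = 6.026×10^-7
Ω = [Ca²⁺][CO3²⁻]/Ksp = (9.96×10^-3)(0.173×10^-3) / 6.026×10^-7 = 2.86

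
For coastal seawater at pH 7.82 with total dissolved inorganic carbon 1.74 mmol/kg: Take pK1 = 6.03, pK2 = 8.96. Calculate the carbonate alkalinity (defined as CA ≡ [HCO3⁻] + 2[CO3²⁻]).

CA = 1.83 mmol/kg

CA = [HCO3⁻] + 2[CO3²⁻] = (α₁ + 2α₂)·DIC
At pH 7.82: [H⁺]/K1 = 10^-1.79 = 0.016218, K2/[H⁺] = 10^-1.14 = 0.072444
α₁ = 1/(1 + 0.016218 + 0.072444) = 1/1.0887 = 0.9186; α₂ = α₁·K2/[H⁺] = 0.06654
α₁ + 2α₂ = 1.0516
CA = 1.0516 × 1.74 = 1.83 mmol/kg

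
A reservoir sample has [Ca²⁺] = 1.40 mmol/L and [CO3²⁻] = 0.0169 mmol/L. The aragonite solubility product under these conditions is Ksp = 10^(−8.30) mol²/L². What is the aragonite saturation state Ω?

Ω = 4.72

Ksp = 10^(−8.30) = 5.012×10^-9
Ω = [Ca²⁺][CO3²⁻]/Ksp = (1.40×10^-3)(0.0169×10^-3) / 5.012×10^-9 = 4.72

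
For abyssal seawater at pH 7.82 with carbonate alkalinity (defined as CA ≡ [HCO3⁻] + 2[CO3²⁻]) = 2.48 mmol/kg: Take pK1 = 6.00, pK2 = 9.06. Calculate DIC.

DIC = 2.39 mmol/kg

CA = [HCO3⁻] + 2[CO3²⁻] = (α₁ + 2α₂)·DIC
At pH 7.82: [H⁺]/K1 = 10^-1.82 = 0.015136, K2/[H⁺] = 10^-1.24 = 0.057544
α₁ = 1/(1 + 0.015136 + 0.057544) = 1/1.0727 = 0.9322; α₂ = α₁·K2/[H⁺] = 0.05365
α₁ + 2α₂ = 1.0395
DIC = CA / (α₁ + 2α₂) = 2.48 / 1.0395 = 2.39 mmol/kg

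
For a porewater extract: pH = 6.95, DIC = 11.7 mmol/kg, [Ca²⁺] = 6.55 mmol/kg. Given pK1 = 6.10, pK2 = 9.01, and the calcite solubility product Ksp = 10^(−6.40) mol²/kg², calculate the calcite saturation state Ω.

Ω = 1.46

α₂ = 1 / (1 + [H⁺]/K2 + [H⁺]²/(K1K2)) = 1 / (1 + 10^+2.06 + 10^+1.21)
   = 1 / (1 + 114.82 + 16.218) = 1/132.03 = 0.007574
[CO3²⁻] = α₂ × DIC = 0.007574 × 11.7 = 0.08861 mmol/kg
Ksp = 10^(−6.40) = 3.981×10^-7
Ω = [Ca²⁺][CO3²⁻]/Ksp = (6.55×10^-3)(8.861×10^-5) / 3.981×10^-7 = 1.46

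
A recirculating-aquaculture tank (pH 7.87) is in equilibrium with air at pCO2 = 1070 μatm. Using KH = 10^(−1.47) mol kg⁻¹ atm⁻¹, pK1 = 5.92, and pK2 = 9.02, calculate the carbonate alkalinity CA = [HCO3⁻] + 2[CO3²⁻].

[CO2*] = KH · pCO2 = 10^(−1.47) × 1070×10^-6 = 3.626×10^-5 mol/kg
α₀ = 1/(1 + K1/[H⁺] + K1K2/[H⁺]²) = 1/(1 + 10^+1.95 + 10^+0.80) = 0.01037
DIC = [CO2*]/α₀ = 3.626×10^-5 / 0.01037 = 3.496 mmol/kg
CA = (α₁ + 2α₂)·DIC = (0.9242 + 2×0.06543) × 3.496 = 3.69 mmol/kg

CA = 3.69 mmol/kg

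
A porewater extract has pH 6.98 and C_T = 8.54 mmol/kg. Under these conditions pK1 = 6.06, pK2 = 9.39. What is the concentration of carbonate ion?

[CO3²⁻] = 0.0296 mmol/kg

α₂ = 1 / (1 + [H⁺]/K2 + [H⁺]²/(K1K2)) = 1 / (1 + 10^+2.41 + 10^+1.49)
   = 1 / (1 + 257.04 + 30.903) = 1/288.94 = 0.003461
[CO3²⁻] = α₂ × DIC = 0.003461 × 8.54 = 0.0296 mmol/kg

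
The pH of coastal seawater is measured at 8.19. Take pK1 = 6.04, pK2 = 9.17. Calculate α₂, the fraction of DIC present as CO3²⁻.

α₂ = 0.0942

α₂ = 1 / (1 + [H⁺]/K2 + [H⁺]²/(K1K2)) = 1 / (1 + 10^+0.98 + 10^-1.17)
   = 1 / (1 + 9.5499 + 0.067608) = 1/10.618 = 0.09418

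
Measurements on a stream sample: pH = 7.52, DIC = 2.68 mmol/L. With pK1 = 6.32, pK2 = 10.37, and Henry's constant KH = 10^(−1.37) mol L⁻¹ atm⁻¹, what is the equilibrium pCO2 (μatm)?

pCO2 = 3720 μatm

α₀ = 1 / (1 + K1/[H⁺] + K1K2/[H⁺]²) = 1 / (1 + 10^+1.20 + 10^-1.65)
   = 1 / (1 + 15.849 + 0.022387) = 1/16.871 = 0.05927
[CO2*] = α₀ × DIC = 0.05927 × 2.68 = 0.1588 mmol/L
pCO2 = [CO2*]/KH = 1.588×10^-4 / 4.266×10^-2 = 3720 μatm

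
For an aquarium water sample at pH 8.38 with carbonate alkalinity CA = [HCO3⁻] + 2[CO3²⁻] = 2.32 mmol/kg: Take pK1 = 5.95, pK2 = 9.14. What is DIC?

DIC = 2.03 mmol/kg

CA = [HCO3⁻] + 2[CO3²⁻] = (α₁ + 2α₂)·DIC
At pH 8.38: [H⁺]/K1 = 10^-2.43 = 0.0037154, K2/[H⁺] = 10^-0.76 = 0.17378
α₁ = 1/(1 + 0.0037154 + 0.17378) = 1/1.1775 = 0.8493; α₂ = α₁·K2/[H⁺] = 0.1476
α₁ + 2α₂ = 1.1444
DIC = CA / (α₁ + 2α₂) = 2.32 / 1.1444 = 2.03 mmol/kg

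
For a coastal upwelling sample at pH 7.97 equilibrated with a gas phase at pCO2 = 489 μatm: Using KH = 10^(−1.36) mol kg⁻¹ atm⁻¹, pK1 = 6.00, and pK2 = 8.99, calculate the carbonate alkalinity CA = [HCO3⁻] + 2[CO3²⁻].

[CO2*] = KH · pCO2 = 10^(−1.36) × 489×10^-6 = 2.135×10^-5 mol/kg
α₀ = 1/(1 + K1/[H⁺] + K1K2/[H⁺]²) = 1/(1 + 10^+1.97 + 10^+0.95) = 0.009686
DIC = [CO2*]/α₀ = 2.135×10^-5 / 0.009686 = 2.204 mmol/kg
CA = (α₁ + 2α₂)·DIC = (0.9040 + 2×0.08633) × 2.204 = 2.37 mmol/kg

CA = 2.37 mmol/kg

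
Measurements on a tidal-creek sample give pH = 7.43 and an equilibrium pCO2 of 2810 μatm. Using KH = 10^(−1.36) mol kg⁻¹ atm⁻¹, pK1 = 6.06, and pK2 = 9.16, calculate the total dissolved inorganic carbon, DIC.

DIC = 3.05 mmol/kg

[CO2*] = KH · pCO2 = 10^(−1.36) × 2810×10^-6 = 1.227×10^-4 mol/kg
α₀ = 1/(1 + K1/[H⁺] + K1K2/[H⁺]²) = 1/(1 + 10^+1.37 + 10^-0.36) = 0.04019
DIC = [CO2*]/α₀ = 1.227×10^-4 / 0.04019 = 3.05 mmol/kg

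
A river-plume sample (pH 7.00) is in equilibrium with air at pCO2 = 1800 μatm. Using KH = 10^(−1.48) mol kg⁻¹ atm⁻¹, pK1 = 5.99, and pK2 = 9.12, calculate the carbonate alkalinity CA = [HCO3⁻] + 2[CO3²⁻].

[CO2*] = KH · pCO2 = 10^(−1.48) × 1800×10^-6 = 5.960×10^-5 mol/kg
α₀ = 1/(1 + K1/[H⁺] + K1K2/[H⁺]²) = 1/(1 + 10^+1.01 + 10^-1.11) = 0.08841
DIC = [CO2*]/α₀ = 5.960×10^-5 / 0.08841 = 0.6741 mmol/kg
CA = (α₁ + 2α₂)·DIC = (0.9047 + 2×0.006863) × 0.6741 = 0.619 mmol/kg

CA = 0.619 mmol/kg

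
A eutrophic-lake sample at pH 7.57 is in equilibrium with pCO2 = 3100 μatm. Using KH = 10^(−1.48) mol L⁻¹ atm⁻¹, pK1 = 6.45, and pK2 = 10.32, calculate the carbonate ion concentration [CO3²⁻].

[CO2*] = KH · pCO2 = 10^(−1.48) × 3100×10^-6 = 1.027×10^-4 mol/L
α₀ = 1/(1 + K1/[H⁺] + K1K2/[H⁺]²) = 1/(1 + 10^+1.12 + 10^-1.63) = 0.07039
DIC = [CO2*]/α₀ = 1.027×10^-4 / 0.07039 = 1.458 mmol/L
[CO3²⁻] = α₂·DIC; α₂ = 0.001650, so [CO3²⁻] = 0.001650 × 1.458 = 0.00241 mmol/L = 2.41 μmol/L

[CO3²⁻] = 2.41 μmol/L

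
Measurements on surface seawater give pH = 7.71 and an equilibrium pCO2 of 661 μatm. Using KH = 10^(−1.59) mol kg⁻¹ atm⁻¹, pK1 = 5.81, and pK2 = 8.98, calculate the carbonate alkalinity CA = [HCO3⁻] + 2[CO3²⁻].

[CO2*] = KH · pCO2 = 10^(−1.59) × 661×10^-6 = 1.699×10^-5 mol/kg
α₀ = 1/(1 + K1/[H⁺] + K1K2/[H⁺]²) = 1/(1 + 10^+1.90 + 10^+0.63) = 0.01181
DIC = [CO2*]/α₀ = 1.699×10^-5 / 0.01181 = 1.439 mmol/kg
CA = (α₁ + 2α₂)·DIC = (0.9378 + 2×0.05036) × 1.439 = 1.49 mmol/kg

CA = 1.49 mmol/kg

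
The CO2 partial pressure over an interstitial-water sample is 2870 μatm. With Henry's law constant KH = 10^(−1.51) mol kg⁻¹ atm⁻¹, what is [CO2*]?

KH = 10^(−1.51) = 3.090×10^-2 mol kg⁻¹ atm⁻¹
[CO2*] = KH · pCO2 = 3.090×10^-2 × 2870×10^-6 atm = 8.87×10^-5 mol/kg

[CO2*] = 88.7 μmol/kg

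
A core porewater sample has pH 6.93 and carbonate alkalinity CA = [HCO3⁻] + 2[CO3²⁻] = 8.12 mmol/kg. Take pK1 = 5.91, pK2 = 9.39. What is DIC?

CA = [HCO3⁻] + 2[CO3²⁻] = (α₁ + 2α₂)·DIC
At pH 6.93: [H⁺]/K1 = 10^-1.02 = 0.095499, K2/[H⁺] = 10^-2.46 = 0.0034674
α₁ = 1/(1 + 0.095499 + 0.0034674) = 1/1.0990 = 0.9099; α₂ = α₁·K2/[H⁺] = 0.003155
α₁ + 2α₂ = 0.9163
DIC = CA / (α₁ + 2α₂) = 8.12 / 0.9163 = 8.86 mmol/kg

DIC = 8.86 mmol/kg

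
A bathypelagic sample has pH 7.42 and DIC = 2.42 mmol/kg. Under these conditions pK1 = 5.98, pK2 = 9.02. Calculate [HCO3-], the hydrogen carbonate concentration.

α₁ = 1 / (1 + [H⁺]/K1 + K2/[H⁺]) = 1 / (1 + 10^-1.44 + 10^-1.60)
   = 1 / (1 + 0.036308 + 0.025119) = 1/1.0614 = 0.9421
[HCO3⁻] = α₁ × DIC = 0.9421 × 2.42 = 2.28 mmol/kg

[HCO3⁻] = 2.28 mmol/kg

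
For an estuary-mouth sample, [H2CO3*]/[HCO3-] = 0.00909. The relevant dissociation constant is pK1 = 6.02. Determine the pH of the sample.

pH = 8.06

From K1 = [H⁺][HCO3-]/[H2CO3*]:  pH = pK1 − log₁₀([H2CO3*]/[HCO3-])
log₁₀(0.00909) = -2.041
pH = 6.02 − (-2.041) = 8.06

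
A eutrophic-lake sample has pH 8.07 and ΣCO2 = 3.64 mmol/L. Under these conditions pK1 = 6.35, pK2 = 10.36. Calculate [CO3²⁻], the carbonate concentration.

[CO3²⁻] = 18.2 μmol/L

α₂ = 1 / (1 + [H⁺]/K2 + [H⁺]²/(K1K2)) = 1 / (1 + 10^+2.29 + 10^+0.57)
   = 1 / (1 + 194.98 + 3.7154) = 1/199.70 = 0.005008
[CO3²⁻] = α₂ × DIC = 0.005008 × 3.64 = 0.0182 mmol/L = 18.2 μmol/L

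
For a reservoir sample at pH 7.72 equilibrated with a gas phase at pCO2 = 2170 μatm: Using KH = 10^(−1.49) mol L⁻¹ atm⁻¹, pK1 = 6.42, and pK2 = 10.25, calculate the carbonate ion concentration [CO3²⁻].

[CO3²⁻] = 4.13 μmol/L

[CO2*] = KH · pCO2 = 10^(−1.49) × 2170×10^-6 = 7.022×10^-5 mol/L
α₀ = 1/(1 + K1/[H⁺] + K1K2/[H⁺]²) = 1/(1 + 10^+1.30 + 10^-1.23) = 0.04759
DIC = [CO2*]/α₀ = 7.022×10^-5 / 0.04759 = 1.475 mmol/L
[CO3²⁻] = α₂·DIC; α₂ = 0.002802, so [CO3²⁻] = 0.002802 × 1.475 = 0.00413 mmol/L = 4.13 μmol/L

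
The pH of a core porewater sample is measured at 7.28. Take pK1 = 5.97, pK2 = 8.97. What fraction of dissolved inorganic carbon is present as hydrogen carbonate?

α₁ = 1 / (1 + [H⁺]/K1 + K2/[H⁺]) = 1 / (1 + 10^-1.31 + 10^-1.69)
   = 1 / (1 + 0.048978 + 0.020417) = 1/1.0694 = 0.9351

α₁ = 0.935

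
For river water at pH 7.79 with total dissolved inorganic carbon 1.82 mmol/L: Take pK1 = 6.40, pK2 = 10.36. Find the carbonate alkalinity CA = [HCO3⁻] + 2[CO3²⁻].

CA = [HCO3⁻] + 2[CO3²⁻] = (α₁ + 2α₂)·DIC
At pH 7.79: [H⁺]/K1 = 10^-1.39 = 0.040738, K2/[H⁺] = 10^-2.57 = 0.0026915
α₁ = 1/(1 + 0.040738 + 0.0026915) = 1/1.0434 = 0.9584; α₂ = α₁·K2/[H⁺] = 0.002580
α₁ + 2α₂ = 0.9635
CA = 0.9635 × 1.82 = 1.75 mmol/L

CA = 1.75 mmol/L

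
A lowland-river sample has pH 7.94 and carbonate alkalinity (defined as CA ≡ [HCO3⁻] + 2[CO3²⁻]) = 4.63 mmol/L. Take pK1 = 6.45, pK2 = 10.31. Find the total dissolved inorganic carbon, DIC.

CA = [HCO3⁻] + 2[CO3²⁻] = (α₁ + 2α₂)·DIC
At pH 7.94: [H⁺]/K1 = 10^-1.49 = 0.032359, K2/[H⁺] = 10^-2.37 = 0.0042658
α₁ = 1/(1 + 0.032359 + 0.0042658) = 1/1.0366 = 0.9647; α₂ = α₁·K2/[H⁺] = 0.004115
α₁ + 2α₂ = 0.9729
DIC = CA / (α₁ + 2α₂) = 4.63 / 0.9729 = 4.76 mmol/L

DIC = 4.76 mmol/L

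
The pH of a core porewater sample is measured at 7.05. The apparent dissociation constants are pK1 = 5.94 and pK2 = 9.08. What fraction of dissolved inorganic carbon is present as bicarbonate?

α₁ = 1 / (1 + [H⁺]/K1 + K2/[H⁺]) = 1 / (1 + 10^-1.11 + 10^-2.03)
   = 1 / (1 + 0.077625 + 0.0093325) = 1/1.0870 = 0.9200

α₁ = 0.920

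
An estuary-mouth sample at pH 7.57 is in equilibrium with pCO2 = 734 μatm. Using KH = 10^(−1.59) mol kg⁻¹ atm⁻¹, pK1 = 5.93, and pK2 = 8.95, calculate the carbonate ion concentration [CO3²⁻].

[CO3²⁻] = 0.0343 mmol/kg

[CO2*] = KH · pCO2 = 10^(−1.59) × 734×10^-6 = 1.887×10^-5 mol/kg
α₀ = 1/(1 + K1/[H⁺] + K1K2/[H⁺]²) = 1/(1 + 10^+1.64 + 10^+0.26) = 0.02152
DIC = [CO2*]/α₀ = 1.887×10^-5 / 0.02152 = 0.8768 mmol/kg
[CO3²⁻] = α₂·DIC; α₂ = 0.03916, so [CO3²⁻] = 0.03916 × 0.8768 = 0.0343 mmol/kg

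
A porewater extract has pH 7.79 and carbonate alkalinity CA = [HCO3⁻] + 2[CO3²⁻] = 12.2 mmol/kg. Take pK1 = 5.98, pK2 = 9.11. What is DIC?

CA = [HCO3⁻] + 2[CO3²⁻] = (α₁ + 2α₂)·DIC
At pH 7.79: [H⁺]/K1 = 10^-1.81 = 0.015488, K2/[H⁺] = 10^-1.32 = 0.047863
α₁ = 1/(1 + 0.015488 + 0.047863) = 1/1.0634 = 0.9404; α₂ = α₁·K2/[H⁺] = 0.04501
α₁ + 2α₂ = 1.0304
DIC = CA / (α₁ + 2α₂) = 12.2 / 1.0304 = 11.8 mmol/kg

DIC = 11.8 mmol/kg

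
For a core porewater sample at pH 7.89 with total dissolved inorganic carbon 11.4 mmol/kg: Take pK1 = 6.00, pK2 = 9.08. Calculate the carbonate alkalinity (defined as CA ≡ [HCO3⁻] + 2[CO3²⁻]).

CA = [HCO3⁻] + 2[CO3²⁻] = (α₁ + 2α₂)·DIC
At pH 7.89: [H⁺]/K1 = 10^-1.89 = 0.012882, K2/[H⁺] = 10^-1.19 = 0.064565
α₁ = 1/(1 + 0.012882 + 0.064565) = 1/1.0774 = 0.9281; α₂ = α₁·K2/[H⁺] = 0.05992
α₁ + 2α₂ = 1.0480
CA = 1.0480 × 11.4 = 11.9 mmol/kg

CA = 11.9 mmol/kg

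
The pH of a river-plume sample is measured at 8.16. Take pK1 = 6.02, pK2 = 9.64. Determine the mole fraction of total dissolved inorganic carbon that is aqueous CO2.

α₀ = 1 / (1 + K1/[H⁺] + K1K2/[H⁺]²) = 1 / (1 + 10^+2.14 + 10^+0.66)
   = 1 / (1 + 138.04 + 4.5709) = 1/143.61 = 0.006963

α₀ = 0.00696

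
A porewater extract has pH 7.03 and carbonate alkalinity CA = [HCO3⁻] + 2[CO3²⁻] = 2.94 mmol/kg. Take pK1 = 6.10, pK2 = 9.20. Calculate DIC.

DIC = 3.26 mmol/kg

CA = [HCO3⁻] + 2[CO3²⁻] = (α₁ + 2α₂)·DIC
At pH 7.03: [H⁺]/K1 = 10^-0.93 = 0.11749, K2/[H⁺] = 10^-2.17 = 0.0067608
α₁ = 1/(1 + 0.11749 + 0.0067608) = 1/1.1243 = 0.8895; α₂ = α₁·K2/[H⁺] = 0.006014
α₁ + 2α₂ = 0.9015
DIC = CA / (α₁ + 2α₂) = 2.94 / 0.9015 = 3.26 mmol/kg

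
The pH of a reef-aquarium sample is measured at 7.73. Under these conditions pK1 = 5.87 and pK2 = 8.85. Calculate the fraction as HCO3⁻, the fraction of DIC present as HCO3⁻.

α₁ = 1 / (1 + [H⁺]/K1 + K2/[H⁺]) = 1 / (1 + 10^-1.86 + 10^-1.12)
   = 1 / (1 + 0.013804 + 0.075858) = 1/1.0897 = 0.9177

α₁ = 0.918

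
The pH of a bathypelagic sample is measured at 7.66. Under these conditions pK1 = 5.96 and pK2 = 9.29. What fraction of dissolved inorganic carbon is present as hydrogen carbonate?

α₁ = 1 / (1 + [H⁺]/K1 + K2/[H⁺]) = 1 / (1 + 10^-1.70 + 10^-1.63)
   = 1 / (1 + 0.019953 + 0.023442) = 1/1.0434 = 0.9584

α₁ = 0.958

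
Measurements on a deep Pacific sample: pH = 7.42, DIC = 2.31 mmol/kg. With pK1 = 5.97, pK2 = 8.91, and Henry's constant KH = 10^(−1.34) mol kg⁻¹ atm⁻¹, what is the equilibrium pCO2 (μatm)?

α₀ = 1 / (1 + K1/[H⁺] + K1K2/[H⁺]²) = 1 / (1 + 10^+1.45 + 10^-0.04)
   = 1 / (1 + 28.184 + 0.91201) = 1/30.096 = 0.03323
[CO2*] = α₀ × DIC = 0.03323 × 2.31 = 0.07675 mmol/kg
pCO2 = [CO2*]/KH = 7.675×10^-5 / 4.571×10^-2 = 1680 μatm

pCO2 = 1680 μatm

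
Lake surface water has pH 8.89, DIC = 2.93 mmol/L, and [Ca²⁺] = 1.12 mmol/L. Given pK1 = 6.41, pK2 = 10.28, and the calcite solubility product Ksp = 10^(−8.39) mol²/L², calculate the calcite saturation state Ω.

α₂ = 1 / (1 + [H⁺]/K2 + [H⁺]²/(K1K2)) = 1 / (1 + 10^+1.39 + 10^-1.09)
   = 1 / (1 + 24.547 + 0.081283) = 1/25.628 = 0.03902
[CO3²⁻] = α₂ × DIC = 0.03902 × 2.93 = 0.1143 mmol/L
Ksp = 10^(−8.39) = 4.074×10^-9
Ω = [Ca²⁺][CO3²⁻]/Ksp = (1.12×10^-3)(1.143×10^-4) / 4.074×10^-9 = 31.4

Ω = 31.4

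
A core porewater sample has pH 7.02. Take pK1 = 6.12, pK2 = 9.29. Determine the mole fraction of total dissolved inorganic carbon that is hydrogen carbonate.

α₁ = 0.884

α₁ = 1 / (1 + [H⁺]/K1 + K2/[H⁺]) = 1 / (1 + 10^-0.90 + 10^-2.27)
   = 1 / (1 + 0.12589 + 0.0053703) = 1/1.1313 = 0.8840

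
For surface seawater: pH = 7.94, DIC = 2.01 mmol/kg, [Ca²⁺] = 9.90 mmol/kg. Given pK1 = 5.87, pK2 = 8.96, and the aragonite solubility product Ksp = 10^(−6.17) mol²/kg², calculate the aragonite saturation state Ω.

Ω = 2.55

α₂ = 1 / (1 + [H⁺]/K2 + [H⁺]²/(K1K2)) = 1 / (1 + 10^+1.02 + 10^-1.05)
   = 1 / (1 + 10.471 + 0.089125) = 1/11.560 = 0.08650
[CO3²⁻] = α₂ × DIC = 0.08650 × 2.01 = 0.1739 mmol/kg
Ksp = 10^(−6.17) = 6.761×10^-7
Ω = [Ca²⁺][CO3²⁻]/Ksp = (9.90×10^-3)(1.739×10^-4) / 6.761×10^-7 = 2.55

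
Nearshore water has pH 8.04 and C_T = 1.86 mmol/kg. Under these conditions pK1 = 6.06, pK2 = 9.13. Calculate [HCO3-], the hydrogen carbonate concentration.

[HCO3⁻] = 1.70 mmol/kg

α₁ = 1 / (1 + [H⁺]/K1 + K2/[H⁺]) = 1 / (1 + 10^-1.98 + 10^-1.09)
   = 1 / (1 + 0.010471 + 0.081283) = 1/1.0918 = 0.9160
[HCO3⁻] = α₁ × DIC = 0.9160 × 1.86 = 1.70 mmol/kg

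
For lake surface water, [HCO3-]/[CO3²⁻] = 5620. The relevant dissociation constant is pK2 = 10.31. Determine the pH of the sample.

From K2 = [H⁺][CO3²⁻]/[HCO3-]:  pH = pK2 − log₁₀([HCO3-]/[CO3²⁻])
log₁₀(5620) = +3.750
pH = 10.31 − (+3.750) = 6.56

pH = 6.56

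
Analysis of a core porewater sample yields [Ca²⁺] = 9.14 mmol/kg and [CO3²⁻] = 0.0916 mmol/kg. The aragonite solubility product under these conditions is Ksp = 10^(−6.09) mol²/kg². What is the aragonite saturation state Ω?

Ksp = 10^(−6.09) = 8.128×10^-7
Ω = [Ca²⁺][CO3²⁻]/Ksp = (9.14×10^-3)(0.0916×10^-3) / 8.128×10^-7 = 1.03

Ω = 1.03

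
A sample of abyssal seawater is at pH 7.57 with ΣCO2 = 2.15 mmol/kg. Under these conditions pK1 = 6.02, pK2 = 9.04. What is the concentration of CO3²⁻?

α₂ = 1 / (1 + [H⁺]/K2 + [H⁺]²/(K1K2)) = 1 / (1 + 10^+1.47 + 10^-0.08)
   = 1 / (1 + 29.512 + 0.83176) = 1/31.344 = 0.03190
[CO3²⁻] = α₂ × DIC = 0.03190 × 2.15 = 0.0686 mmol/kg

[CO3²⁻] = 0.0686 mmol/kg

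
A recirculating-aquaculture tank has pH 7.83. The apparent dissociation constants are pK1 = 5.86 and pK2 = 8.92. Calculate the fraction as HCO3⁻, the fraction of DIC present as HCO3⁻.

α₁ = 0.916

α₁ = 1 / (1 + [H⁺]/K1 + K2/[H⁺]) = 1 / (1 + 10^-1.97 + 10^-1.09)
   = 1 / (1 + 0.010715 + 0.081283) = 1/1.0920 = 0.9158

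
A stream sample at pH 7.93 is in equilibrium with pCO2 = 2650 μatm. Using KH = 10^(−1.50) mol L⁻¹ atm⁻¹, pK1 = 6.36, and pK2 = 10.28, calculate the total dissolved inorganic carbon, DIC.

DIC = 3.21 mmol/L

[CO2*] = KH · pCO2 = 10^(−1.50) × 2650×10^-6 = 8.380×10^-5 mol/L
α₀ = 1/(1 + K1/[H⁺] + K1K2/[H⁺]²) = 1/(1 + 10^+1.57 + 10^-0.78) = 0.02610
DIC = [CO2*]/α₀ = 8.380×10^-5 / 0.02610 = 3.21 mmol/L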